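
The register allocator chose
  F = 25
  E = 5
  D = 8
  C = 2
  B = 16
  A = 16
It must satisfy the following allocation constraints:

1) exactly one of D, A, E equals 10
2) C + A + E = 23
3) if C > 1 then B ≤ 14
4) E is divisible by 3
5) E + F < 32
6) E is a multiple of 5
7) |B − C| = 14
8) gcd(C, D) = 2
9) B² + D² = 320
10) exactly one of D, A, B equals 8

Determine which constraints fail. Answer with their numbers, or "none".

Constraints 1, 3, and 4 are violated.

1) D=8, A=16, E=5; 0 of them equal 10, not exactly one — violated.
2) C + A + E = 2 + 16 + 5 = 23 — satisfied.
3) C = 2 > 1, so we need B ≤ 14; but B = 16 > 14 — violated.
4) 5 = 3×1 + 2, so 3 does not divide 5 — violated.
5) E + F = 5 + 25 = 30; 30 < 32 — satisfied.
6) 5 / 5 = 1, so 5 divides 5 — satisfied.
7) |16 − 2| = 14 — satisfied.
8) gcd(2, 8) = 2 — satisfied.
9) B² + D² = 16² + 8² = 256 + 64 = 320 — satisfied.
10) D=8, A=16, B=16; 1 of them equals 8 — satisfied.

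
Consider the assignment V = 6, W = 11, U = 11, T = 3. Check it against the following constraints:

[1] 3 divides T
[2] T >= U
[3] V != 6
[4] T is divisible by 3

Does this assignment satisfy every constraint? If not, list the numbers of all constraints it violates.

Violated: 2, 3.

[1] 3 / 3 = 1, so 3 divides 3 — satisfied.
[2] T = 3, U = 11; 3 < 11 (want ≥) — violated.
[3] V = 6, but 6 is required to differ — violated.
[4] 3 / 3 = 1, so 3 divides 3 — satisfied.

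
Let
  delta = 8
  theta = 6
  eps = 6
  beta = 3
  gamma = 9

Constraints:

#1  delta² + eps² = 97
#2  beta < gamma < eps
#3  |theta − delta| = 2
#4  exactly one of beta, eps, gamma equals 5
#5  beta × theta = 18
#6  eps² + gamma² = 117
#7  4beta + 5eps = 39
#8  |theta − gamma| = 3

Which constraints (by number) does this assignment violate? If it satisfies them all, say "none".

#1 delta² + eps² = 8² + 6² = 64 + 36 = 100, not 97 — violated.
#2 values 3, 9, 6; gamma = 9 is not < eps = 6 — violated.
#3 |6 − 8| = 2 — satisfied.
#4 beta=3, eps=6, gamma=9; 0 of them equal 5, not exactly one — violated.
#5 beta × theta = 3 × 6 = 18 — satisfied.
#6 eps² + gamma² = 6² + 9² = 36 + 81 = 117 — satisfied.
#7 4beta + 5eps = 4(3) + 5(6) = 42, not 39 — violated.
#8 |6 − 9| = 3 — satisfied.

Constraints 1, 2, 4, and 7 do not hold.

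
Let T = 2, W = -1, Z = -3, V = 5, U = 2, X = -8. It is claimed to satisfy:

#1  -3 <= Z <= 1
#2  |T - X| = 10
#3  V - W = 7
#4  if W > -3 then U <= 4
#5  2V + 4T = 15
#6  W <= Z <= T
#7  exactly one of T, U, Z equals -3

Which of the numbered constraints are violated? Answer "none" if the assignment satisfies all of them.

#1 Z = -3 lies in [-3, 1] — holds.
#2 |2 - (-8)| = 10 — holds.
#3 V - W = 5 - (-1) = 6, not 7 — does not hold.
#4 W = -1 > -3, so we need U ≤ 4; U = 2 ≤ 4 — holds.
#5 2V + 4T = 2(5) + 4(2) = 18, not 15 — does not hold.
#6 values -1, -3, 2; W = -1 is not <= Z = -3 — does not hold.
#7 T=2, U=2, Z=-3; 1 of them equals -3 — holds.

Constraints 3, 5, and 6 are violated.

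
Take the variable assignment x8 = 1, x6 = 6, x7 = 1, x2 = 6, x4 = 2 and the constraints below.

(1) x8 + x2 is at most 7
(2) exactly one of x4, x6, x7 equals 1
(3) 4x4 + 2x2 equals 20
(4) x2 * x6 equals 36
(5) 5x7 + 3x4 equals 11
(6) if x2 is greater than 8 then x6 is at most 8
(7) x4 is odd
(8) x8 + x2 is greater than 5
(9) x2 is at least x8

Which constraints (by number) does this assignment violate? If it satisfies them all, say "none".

(1) x8 + x2 = 1 + 6 = 7; 7 ≤ 7 — OK.
(2) x4=2, x6=6, x7=1; 1 of them equals 1 — OK.
(3) 4x4 + 2x2 = 4(2) + 2(6) = 20 — OK.
(4) x2 * x6 = 6 * 6 = 36 — OK.
(5) 5x7 + 3x4 = 5(1) + 3(2) = 11 — OK.
(6) x2 = 6, not > 8; antecedent false, conditional vacuously true — OK.
(7) x4 = 2 is even — violated.
(8) x8 + x2 = 1 + 6 = 7; 7 > 5 — OK.
(9) x2 = 6, x8 = 1; 6 ≥ 1 — OK.

The assignment fails constraint 7.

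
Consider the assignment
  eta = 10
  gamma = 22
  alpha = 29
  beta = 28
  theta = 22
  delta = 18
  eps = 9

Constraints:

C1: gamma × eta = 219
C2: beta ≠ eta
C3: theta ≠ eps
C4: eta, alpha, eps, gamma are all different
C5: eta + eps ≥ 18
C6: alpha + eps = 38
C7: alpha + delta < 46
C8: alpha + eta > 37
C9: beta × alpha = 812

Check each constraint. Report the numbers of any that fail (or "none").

The assignment fails constraints 1, 7.

C1: gamma × eta = 22 × 10 = 220, not 219  FAIL
C2: beta = 28, eta = 10; distinct  OK
C3: theta = 22, eps = 9; distinct  OK
C4: values 10, 29, 9, 22 are pairwise distinct  OK
C5: eta + eps = 10 + 9 = 19; 19 ≥ 18  OK
C6: alpha + eps = 29 + 9 = 38  OK
C7: alpha + delta = 29 + 18 = 47; 47 ≥ 46, bound 46 not met  FAIL
C8: alpha + eta = 29 + 10 = 39; 39 > 37  OK
C9: beta × alpha = 28 × 29 = 812  OK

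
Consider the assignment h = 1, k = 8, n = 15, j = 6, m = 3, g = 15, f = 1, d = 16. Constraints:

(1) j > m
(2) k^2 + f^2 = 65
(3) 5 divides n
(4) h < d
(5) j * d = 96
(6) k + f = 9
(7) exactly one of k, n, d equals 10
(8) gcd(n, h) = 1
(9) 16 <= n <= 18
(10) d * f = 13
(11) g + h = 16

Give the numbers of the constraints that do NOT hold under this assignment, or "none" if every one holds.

(1) j = 6, m = 3; 6 > 3 — satisfied.
(2) k^2 + f^2 = 8^2 + 1^2 = 64 + 1 = 65 — satisfied.
(3) 15 / 5 = 3, so 5 divides 15 — satisfied.
(4) h = 1, d = 16; 1 < 16 — satisfied.
(5) j * d = 6 * 16 = 96 — satisfied.
(6) k + f = 8 + 1 = 9 — satisfied.
(7) k=8, n=15, d=16; 0 of them equal 10, not exactly one — violated.
(8) gcd(15, 1) = 1 — satisfied.
(9) n = 15 is outside [16, 18] — violated.
(10) d * f = 16 * 1 = 16, not 13 — violated.
(11) g + h = 15 + 1 = 16 — satisfied.

Constraints 7, 9, and 10 do not hold.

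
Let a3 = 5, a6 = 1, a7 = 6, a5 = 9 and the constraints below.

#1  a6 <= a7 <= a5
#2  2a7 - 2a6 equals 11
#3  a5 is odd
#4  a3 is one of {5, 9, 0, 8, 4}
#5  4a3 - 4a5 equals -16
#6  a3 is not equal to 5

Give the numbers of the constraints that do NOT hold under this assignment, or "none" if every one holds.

Violated: 2, 6.

#1 values 1 <= 6 <= 9 — holds.
#2 2a7 - 2a6 = 2(6) - 2(1) = 10, not 11 — does not hold.
#3 a5 = 9 is odd — holds.
#4 a3 = 5 is in {5, 9, 0, 8, 4} — holds.
#5 4a3 - 4a5 = 4(5) - 4(9) = -16 — holds.
#6 a3 = 5, but 5 is required to differ — does not hold.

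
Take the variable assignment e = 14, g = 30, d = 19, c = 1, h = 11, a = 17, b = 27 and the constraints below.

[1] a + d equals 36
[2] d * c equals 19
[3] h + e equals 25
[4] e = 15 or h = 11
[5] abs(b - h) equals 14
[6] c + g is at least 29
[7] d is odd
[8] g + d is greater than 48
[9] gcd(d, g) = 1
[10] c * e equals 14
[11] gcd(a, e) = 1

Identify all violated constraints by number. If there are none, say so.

Constraint 5 is violated.

[1] a + d = 17 + 19 = 36 — holds.
[2] d * c = 19 * 1 = 19 — holds.
[3] h + e = 11 + 14 = 25 — holds.
[4] e = 14 ≠ 15, but h = 11 = 11 (second disjunct) — holds.
[5] abs(27 - 11) = 16, not 14 — does not hold.
[6] c + g = 1 + 30 = 31; 31 ≥ 29 — holds.
[7] d = 19 is odd — holds.
[8] g + d = 30 + 19 = 49; 49 > 48 — holds.
[9] gcd(19, 30) = 1 — holds.
[10] c * e = 1 * 14 = 14 — holds.
[11] gcd(17, 14) = 1 — holds.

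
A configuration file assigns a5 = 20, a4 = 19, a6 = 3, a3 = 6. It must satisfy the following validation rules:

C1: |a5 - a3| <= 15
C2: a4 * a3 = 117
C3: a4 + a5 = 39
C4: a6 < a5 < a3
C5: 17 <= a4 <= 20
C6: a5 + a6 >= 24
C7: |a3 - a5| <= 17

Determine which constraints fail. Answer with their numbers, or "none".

Violated: 2, 4, and 6.

C1: |20 - 6| = 14; 14 ≤ 15 — OK.
C2: a4 * a3 = 19 * 6 = 114, not 117 — violated.
C3: a4 + a5 = 19 + 20 = 39 — OK.
C4: values 3, 20, 6; a5 = 20 is not < a3 = 6 — violated.
C5: a4 = 19 lies in [17, 20] — OK.
C6: a5 + a6 = 20 + 3 = 23; 23 < 24, bound 24 not met — violated.
C7: |6 - 20| = 14; 14 ≤ 17 — OK.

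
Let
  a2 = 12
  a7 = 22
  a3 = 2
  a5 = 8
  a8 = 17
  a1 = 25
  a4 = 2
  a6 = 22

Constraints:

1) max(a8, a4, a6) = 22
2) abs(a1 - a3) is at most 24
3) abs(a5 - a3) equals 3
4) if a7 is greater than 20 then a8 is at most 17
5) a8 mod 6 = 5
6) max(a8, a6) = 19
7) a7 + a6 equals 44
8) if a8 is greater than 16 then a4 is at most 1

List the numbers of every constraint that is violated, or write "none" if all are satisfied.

Constraints 3, 6, 8 are violated.

1) max(17, 2, 22) = 22  ✓
2) abs(25 - 2) = 23; 23 ≤ 24  ✓
3) abs(8 - 2) = 6, not 3  ✗
4) a7 = 22 > 20, so we need a8 ≤ 17; a8 = 17 ≤ 17  ✓
5) 17 mod 6 = 5  ✓
6) max(17, 22) = 22, not 19  ✗
7) a7 + a6 = 22 + 22 = 44  ✓
8) a8 = 17 > 16, so we need a4 ≤ 1; but a4 = 2 > 1  ✗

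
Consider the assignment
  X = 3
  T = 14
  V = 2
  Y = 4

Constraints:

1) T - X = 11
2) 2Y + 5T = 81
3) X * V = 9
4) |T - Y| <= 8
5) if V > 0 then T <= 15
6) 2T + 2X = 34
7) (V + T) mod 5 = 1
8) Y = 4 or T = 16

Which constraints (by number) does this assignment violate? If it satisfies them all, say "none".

1) T - X = 14 - 3 = 11 — OK.
2) 2Y + 5T = 2(4) + 5(14) = 78, not 81 — violated.
3) X * V = 3 * 2 = 6, not 9 — violated.
4) |14 - 4| = 10; 10 > 8, exceeds bound 8 — violated.
5) V = 2 > 0, so we need T ≤ 15; T = 14 ≤ 15 — OK.
6) 2T + 2X = 2(14) + 2(3) = 34 — OK.
7) V + T = 16; 16 mod 5 = 1 — OK.
8) Y = 4 = 4 (first disjunct) — OK.

Violated: 2, 3, and 4.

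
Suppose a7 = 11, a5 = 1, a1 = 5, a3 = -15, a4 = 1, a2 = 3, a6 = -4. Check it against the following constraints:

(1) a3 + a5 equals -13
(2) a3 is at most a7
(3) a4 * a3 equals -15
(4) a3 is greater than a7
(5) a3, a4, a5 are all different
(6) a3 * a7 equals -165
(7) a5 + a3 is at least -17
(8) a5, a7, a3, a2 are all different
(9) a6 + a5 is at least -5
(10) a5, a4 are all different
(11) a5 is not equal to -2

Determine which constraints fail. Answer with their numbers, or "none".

(1) a3 + a5 = -15 + 1 = -14, not -13  ✗
(2) a3 = -15, a7 = 11; -15 ≤ 11  ✓
(3) a4 * a3 = 1 * (-15) = -15  ✓
(4) a3 = -15, a7 = 11; -15 ≤ 11 (want >)  ✗
(5) a4 = a5 = 1, not all different  ✗
(6) a3 * a7 = -15 * 11 = -165  ✓
(7) a5 + a3 = 1 + (-15) = -14; -14 ≥ -17  ✓
(8) values 1, 11, -15, 3 are pairwise distinct  ✓
(9) a6 + a5 = -4 + 1 = -3; -3 ≥ -5  ✓
(10) a5 = a4 = 1, not all different  ✗
(11) a5 = 1, and 1 ≠ -2  ✓

No — constraints 1, 4, 5, and 10 are not satisfied.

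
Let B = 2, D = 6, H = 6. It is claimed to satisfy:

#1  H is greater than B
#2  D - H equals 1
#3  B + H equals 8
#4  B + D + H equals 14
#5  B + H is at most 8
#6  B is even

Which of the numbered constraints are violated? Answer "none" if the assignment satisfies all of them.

Violated: 2.

#1 H = 6, B = 2; 6 > 2 — holds.
#2 D - H = 6 - 6 = 0, not 1 — fails.
#3 B + H = 2 + 6 = 8 — holds.
#4 B + D + H = 2 + 6 + 6 = 14 — holds.
#5 B + H = 2 + 6 = 8; 8 ≤ 8 — holds.
#6 B = 2 is even — holds.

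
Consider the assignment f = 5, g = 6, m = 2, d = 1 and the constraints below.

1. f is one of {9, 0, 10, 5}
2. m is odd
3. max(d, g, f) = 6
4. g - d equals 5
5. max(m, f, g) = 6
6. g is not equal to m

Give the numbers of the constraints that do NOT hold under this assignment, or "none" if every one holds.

Constraint 2 does not hold.

1. f = 5 is in {9, 0, 10, 5} — holds.
2. m = 2 is even — does not hold.
3. max(1, 6, 5) = 6 — holds.
4. g - d = 6 - 1 = 5 — holds.
5. max(2, 5, 6) = 6 — holds.
6. g = 6, m = 2; distinct — holds.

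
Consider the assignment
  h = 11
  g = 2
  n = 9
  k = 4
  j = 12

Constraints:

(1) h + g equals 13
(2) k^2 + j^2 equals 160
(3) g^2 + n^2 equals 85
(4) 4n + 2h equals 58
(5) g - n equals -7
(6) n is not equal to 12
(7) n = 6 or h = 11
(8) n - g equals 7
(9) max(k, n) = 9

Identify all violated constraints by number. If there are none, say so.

All constraints are satisfied.

(1) h + g = 11 + 2 = 13  ✓
(2) k^2 + j^2 = 4^2 + 12^2 = 16 + 144 = 160  ✓
(3) g^2 + n^2 = 2^2 + 9^2 = 4 + 81 = 85  ✓
(4) 4n + 2h = 4(9) + 2(11) = 58  ✓
(5) g - n = 2 - 9 = -7  ✓
(6) n = 9, and 9 ≠ 12  ✓
(7) n = 9 ≠ 6, but h = 11 = 11 (second disjunct)  ✓
(8) n - g = 9 - 2 = 7  ✓
(9) max(4, 9) = 9  ✓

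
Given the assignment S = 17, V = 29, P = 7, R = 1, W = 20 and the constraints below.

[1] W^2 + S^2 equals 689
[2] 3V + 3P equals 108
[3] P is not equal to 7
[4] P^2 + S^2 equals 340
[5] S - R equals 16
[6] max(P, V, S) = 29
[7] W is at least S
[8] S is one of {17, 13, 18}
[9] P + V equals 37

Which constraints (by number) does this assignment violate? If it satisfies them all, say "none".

[1] W^2 + S^2 = 20^2 + 17^2 = 400 + 289 = 689 — satisfied.
[2] 3V + 3P = 3(29) + 3(7) = 108 — satisfied.
[3] P = 7, but 7 is required to differ — violated.
[4] P^2 + S^2 = 7^2 + 17^2 = 49 + 289 = 338, not 340 — violated.
[5] S - R = 17 - 1 = 16 — satisfied.
[6] max(7, 29, 17) = 29 — satisfied.
[7] W = 20, S = 17; 20 ≥ 17 — satisfied.
[8] S = 17 is in {17, 13, 18} — satisfied.
[9] P + V = 7 + 29 = 36, not 37 — violated.

No — constraints 3, 4, and 9 are not satisfied.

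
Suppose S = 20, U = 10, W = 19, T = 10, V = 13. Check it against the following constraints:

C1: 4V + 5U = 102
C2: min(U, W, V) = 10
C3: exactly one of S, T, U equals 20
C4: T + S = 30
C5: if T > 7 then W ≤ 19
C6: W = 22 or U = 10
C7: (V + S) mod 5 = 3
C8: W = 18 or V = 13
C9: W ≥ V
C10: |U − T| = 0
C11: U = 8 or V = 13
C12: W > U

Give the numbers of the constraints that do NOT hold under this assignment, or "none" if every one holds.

C1: 4V + 5U = 4(13) + 5(10) = 102  ✓
C2: min(10, 19, 13) = 10  ✓
C3: S=20, T=10, U=10; 1 of them equals 20  ✓
C4: T + S = 10 + 20 = 30  ✓
C5: T = 10 > 7, so we need W ≤ 19; W = 19 ≤ 19  ✓
C6: W = 19 ≠ 22, but U = 10 = 10 (second disjunct)  ✓
C7: V + S = 33; 33 mod 5 = 3  ✓
C8: W = 19 ≠ 18, but V = 13 = 13 (second disjunct)  ✓
C9: W = 19, V = 13; 19 ≥ 13  ✓
C10: |10 − 10| = 0  ✓
C11: U = 10 ≠ 8, but V = 13 = 13 (second disjunct)  ✓
C12: W = 19, U = 10; 19 > 10  ✓

All constraints are satisfied.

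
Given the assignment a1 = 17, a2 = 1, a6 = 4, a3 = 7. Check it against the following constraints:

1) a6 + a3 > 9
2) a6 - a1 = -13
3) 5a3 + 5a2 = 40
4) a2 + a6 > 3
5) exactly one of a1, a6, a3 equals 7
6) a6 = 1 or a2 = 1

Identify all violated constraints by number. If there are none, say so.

1) a6 + a3 = 4 + 7 = 11; 11 > 9 — holds.
2) a6 - a1 = 4 - 17 = -13 — holds.
3) 5a3 + 5a2 = 5(7) + 5(1) = 40 — holds.
4) a2 + a6 = 1 + 4 = 5; 5 > 3 — holds.
5) a1=17, a6=4, a3=7; 1 of them equals 7 — holds.
6) a6 = 4 ≠ 1, but a2 = 1 = 1 (second disjunct) — holds.

Yes — all constraints hold.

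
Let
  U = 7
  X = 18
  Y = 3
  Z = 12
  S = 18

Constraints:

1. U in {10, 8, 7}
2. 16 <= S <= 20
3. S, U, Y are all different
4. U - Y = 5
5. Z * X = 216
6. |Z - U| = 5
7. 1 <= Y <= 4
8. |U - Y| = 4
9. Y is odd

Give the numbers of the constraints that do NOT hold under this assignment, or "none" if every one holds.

Constraint 4 is violated.

1. U = 7 is in {10, 8, 7}  ✓
2. S = 18 lies in [16, 20]  ✓
3. values 18, 7, 3 are pairwise distinct  ✓
4. U - Y = 7 - 3 = 4, not 5  ✗
5. Z * X = 12 * 18 = 216  ✓
6. |12 - 7| = 5  ✓
7. Y = 3 lies in [1, 4]  ✓
8. |7 - 3| = 4  ✓
9. Y = 3 is odd  ✓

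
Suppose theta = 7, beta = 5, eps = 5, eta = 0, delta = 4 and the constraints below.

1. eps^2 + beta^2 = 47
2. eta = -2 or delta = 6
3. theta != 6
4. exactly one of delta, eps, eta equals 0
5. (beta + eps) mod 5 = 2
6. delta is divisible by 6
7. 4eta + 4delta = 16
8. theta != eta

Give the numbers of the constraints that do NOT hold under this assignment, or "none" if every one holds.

1. eps^2 + beta^2 = 5^2 + 5^2 = 25 + 25 = 50, not 47 — does not hold.
2. eta = 0 ≠ -2 and delta = 4 ≠ 6; both disjuncts false — does not hold.
3. theta = 7, and 7 ≠ 6 — holds.
4. delta=4, eps=5, eta=0; 1 of them equals 0 — holds.
5. beta + eps = 10; 10 mod 5 = 0, not 2 — does not hold.
6. 4 = 6*0 + 4, so 6 does not divide 4 — does not hold.
7. 4eta + 4delta = 4(0) + 4(4) = 16 — holds.
8. theta = 7, eta = 0; distinct — holds.

Violated: 1, 2, 5, 6.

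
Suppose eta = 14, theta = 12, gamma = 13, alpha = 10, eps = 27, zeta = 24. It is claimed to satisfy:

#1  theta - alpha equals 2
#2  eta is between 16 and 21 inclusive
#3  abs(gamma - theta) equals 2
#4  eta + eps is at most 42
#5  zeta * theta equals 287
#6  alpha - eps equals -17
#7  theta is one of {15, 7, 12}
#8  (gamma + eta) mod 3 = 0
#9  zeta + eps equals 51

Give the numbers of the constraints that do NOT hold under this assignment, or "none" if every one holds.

Constraints 2, 3, and 5 are violated.

#1 theta - alpha = 12 - 10 = 2  yes
#2 eta = 14 is outside [16, 21]  no
#3 abs(13 - 12) = 1, not 2  no
#4 eta + eps = 14 + 27 = 41; 41 ≤ 42  yes
#5 zeta * theta = 24 * 12 = 288, not 287  no
#6 alpha - eps = 10 - 27 = -17  yes
#7 theta = 12 is in {15, 7, 12}  yes
#8 gamma + eta = 27; 27 mod 3 = 0  yes
#9 zeta + eps = 24 + 27 = 51  yes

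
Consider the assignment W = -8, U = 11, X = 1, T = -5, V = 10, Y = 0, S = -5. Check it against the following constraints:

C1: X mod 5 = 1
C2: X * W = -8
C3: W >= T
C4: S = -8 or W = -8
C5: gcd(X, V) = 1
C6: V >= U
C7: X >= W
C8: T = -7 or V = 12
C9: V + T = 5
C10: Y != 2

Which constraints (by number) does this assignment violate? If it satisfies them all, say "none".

Constraints 3, 6, and 8 are violated.

C1: 1 mod 5 = 1 — holds.
C2: X * W = 1 * (-8) = -8 — holds.
C3: W = -8, T = -5; -8 < -5 (want ≥) — fails.
C4: S = -5 ≠ -8, but W = -8 = -8 (second disjunct) — holds.
C5: gcd(1, 10) = 1 — holds.
C6: V = 10, U = 11; 10 < 11 (want ≥) — fails.
C7: X = 1, W = -8; 1 ≥ -8 — holds.
C8: T = -5 ≠ -7 and V = 10 ≠ 12; both disjuncts false — fails.
C9: V + T = 10 + (-5) = 5 — holds.
C10: Y = 0, and 0 ≠ 2 — holds.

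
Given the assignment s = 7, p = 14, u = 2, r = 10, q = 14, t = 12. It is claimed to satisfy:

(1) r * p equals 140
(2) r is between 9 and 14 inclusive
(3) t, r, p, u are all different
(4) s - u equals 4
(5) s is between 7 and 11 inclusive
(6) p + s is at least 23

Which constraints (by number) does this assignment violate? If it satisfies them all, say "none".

Constraints 4, 6 do not hold.

(1) r * p = 10 * 14 = 140 — OK.
(2) r = 10 lies in [9, 14] — OK.
(3) values 12, 10, 14, 2 are pairwise distinct — OK.
(4) s - u = 7 - 2 = 5, not 4 — violated.
(5) s = 7 lies in [7, 11] — OK.
(6) p + s = 14 + 7 = 21; 21 < 23, bound 23 not met — violated.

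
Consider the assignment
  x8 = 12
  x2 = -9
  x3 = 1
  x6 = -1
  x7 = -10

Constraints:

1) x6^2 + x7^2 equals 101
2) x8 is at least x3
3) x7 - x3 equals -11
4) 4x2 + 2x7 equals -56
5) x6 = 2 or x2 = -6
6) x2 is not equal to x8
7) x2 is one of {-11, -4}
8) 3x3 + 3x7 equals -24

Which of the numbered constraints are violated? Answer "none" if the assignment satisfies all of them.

1) x6^2 + x7^2 = (-1)^2 + (-10)^2 = 1 + 100 = 101 — holds.
2) x8 = 12, x3 = 1; 12 ≥ 1 — holds.
3) x7 - x3 = -10 - 1 = -11 — holds.
4) 4x2 + 2x7 = 4(-9) + 2(-10) = -56 — holds.
5) x6 = -1 ≠ 2 and x2 = -9 ≠ -6; both disjuncts false — fails.
6) x2 = -9, x8 = 12; distinct — holds.
7) x2 = -9 is not in {-11, -4} — fails.
8) 3x3 + 3x7 = 3(1) + 3(-10) = -27, not -24 — fails.

No — constraints 5, 7, and 8 are not satisfied.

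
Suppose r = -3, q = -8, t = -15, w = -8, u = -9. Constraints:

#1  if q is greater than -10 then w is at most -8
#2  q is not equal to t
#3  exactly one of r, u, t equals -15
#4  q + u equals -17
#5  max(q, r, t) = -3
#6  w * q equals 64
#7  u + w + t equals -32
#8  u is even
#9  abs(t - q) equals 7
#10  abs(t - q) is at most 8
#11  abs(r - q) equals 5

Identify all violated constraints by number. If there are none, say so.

#1 q = -8 > -10, so we need w ≤ -8; w = -8 ≤ -8  holds
#2 q = -8, t = -15; distinct  holds
#3 r=-3, u=-9, t=-15; 1 of them equals -15  holds
#4 q + u = -8 + (-9) = -17  holds
#5 max(-8, -3, -15) = -3  holds
#6 w * q = -8 * (-8) = 64  holds
#7 u + w + t = -9 + (-8) + (-15) = -32  holds
#8 u = -9 is odd  fails
#9 abs(-15 - (-8)) = 7  holds
#10 abs(-15 - (-8)) = 7; 7 ≤ 8  holds
#11 abs(-3 - (-8)) = 5  holds

Constraint 8 is violated.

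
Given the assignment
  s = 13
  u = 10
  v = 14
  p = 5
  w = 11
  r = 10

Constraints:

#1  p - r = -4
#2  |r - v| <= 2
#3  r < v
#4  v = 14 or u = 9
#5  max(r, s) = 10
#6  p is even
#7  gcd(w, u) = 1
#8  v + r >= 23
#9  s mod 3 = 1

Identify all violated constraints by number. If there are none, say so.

Constraints 1, 2, 5, 6 are violated.

#1 p - r = 5 - 10 = -5, not -4 — violated.
#2 |10 - 14| = 4; 4 > 2, exceeds bound 2 — violated.
#3 r = 10, v = 14; 10 < 14 — OK.
#4 v = 14 = 14 (first disjunct) — OK.
#5 max(10, 13) = 13, not 10 — violated.
#6 p = 5 is odd — violated.
#7 gcd(11, 10) = 1 — OK.
#8 v + r = 14 + 10 = 24; 24 ≥ 23 — OK.
#9 13 mod 3 = 1 — OK.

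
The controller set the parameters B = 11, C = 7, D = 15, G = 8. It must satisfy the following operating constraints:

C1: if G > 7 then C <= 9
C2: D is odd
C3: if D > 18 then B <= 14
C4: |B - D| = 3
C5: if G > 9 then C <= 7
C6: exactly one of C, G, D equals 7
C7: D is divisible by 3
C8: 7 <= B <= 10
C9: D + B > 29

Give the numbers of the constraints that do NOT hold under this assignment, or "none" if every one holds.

The assignment fails constraints 4, 8, and 9.

C1: G = 8 > 7, so we need C ≤ 9; C = 7 ≤ 9  true
C2: D = 15 is odd  true
C3: D = 15, not > 18; antecedent false, conditional vacuously true  true
C4: |11 - 15| = 4, not 3  false
C5: G = 8, not > 9; antecedent false, conditional vacuously true  true
C6: C=7, G=8, D=15; 1 of them equals 7  true
C7: 15 / 3 = 5, so 3 divides 15  true
C8: B = 11 is outside [7, 10]  false
C9: D + B = 15 + 11 = 26; 26 ≤ 29, bound 29 not met  false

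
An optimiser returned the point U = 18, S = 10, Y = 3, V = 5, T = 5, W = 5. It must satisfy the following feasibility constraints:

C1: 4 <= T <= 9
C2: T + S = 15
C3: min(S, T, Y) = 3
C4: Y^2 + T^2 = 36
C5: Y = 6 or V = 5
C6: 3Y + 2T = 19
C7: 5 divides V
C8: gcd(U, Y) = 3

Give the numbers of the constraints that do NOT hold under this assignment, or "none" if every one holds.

Constraint 4 does not hold.

C1: T = 5 lies in [4, 9] — satisfied.
C2: T + S = 5 + 10 = 15 — satisfied.
C3: min(10, 5, 3) = 3 — satisfied.
C4: Y^2 + T^2 = 3^2 + 5^2 = 9 + 25 = 34, not 36 — violated.
C5: Y = 3 ≠ 6, but V = 5 = 5 (second disjunct) — satisfied.
C6: 3Y + 2T = 3(3) + 2(5) = 19 — satisfied.
C7: 5 / 5 = 1, so 5 divides 5 — satisfied.
C8: gcd(18, 3) = 3 — satisfied.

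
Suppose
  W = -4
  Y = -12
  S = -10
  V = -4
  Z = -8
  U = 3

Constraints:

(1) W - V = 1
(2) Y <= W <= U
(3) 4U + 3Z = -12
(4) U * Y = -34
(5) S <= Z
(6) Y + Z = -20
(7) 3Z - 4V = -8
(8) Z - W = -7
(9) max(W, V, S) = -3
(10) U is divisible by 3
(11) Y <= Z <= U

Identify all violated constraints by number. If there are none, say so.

Constraints 1, 4, 8, and 9 do not hold.

(1) W - V = -4 - (-4) = 0, not 1  false
(2) values -12 <= -4 <= 3  true
(3) 4U + 3Z = 4(3) + 3(-8) = -12  true
(4) U * Y = 3 * (-12) = -36, not -34  false
(5) S = -10, Z = -8; -10 ≤ -8  true
(6) Y + Z = -12 + (-8) = -20  true
(7) 3Z - 4V = 3(-8) - 4(-4) = -8  true
(8) Z - W = -8 - (-4) = -4, not -7  false
(9) max(-4, -4, -10) = -4, not -3  false
(10) 3 / 3 = 1, so 3 divides 3  true
(11) values -12 <= -8 <= 3  true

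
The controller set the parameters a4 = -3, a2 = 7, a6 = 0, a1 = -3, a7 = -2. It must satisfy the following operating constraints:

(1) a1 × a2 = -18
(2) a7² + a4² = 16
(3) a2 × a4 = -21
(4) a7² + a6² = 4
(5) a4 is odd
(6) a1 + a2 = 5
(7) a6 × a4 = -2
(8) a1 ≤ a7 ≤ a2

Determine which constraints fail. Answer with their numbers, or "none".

Constraints 1, 2, 6, 7 do not hold.

(1) a1 × a2 = -3 × 7 = -21, not -18 — fails.
(2) a7² + a4² = (-2)² + (-3)² = 4 + 9 = 13, not 16 — fails.
(3) a2 × a4 = 7 × (-3) = -21 — holds.
(4) a7² + a6² = (-2)² + 0² = 4 + 0 = 4 — holds.
(5) a4 = -3 is odd — holds.
(6) a1 + a2 = -3 + 7 = 4, not 5 — fails.
(7) a6 × a4 = 0 × (-3) = 0, not -2 — fails.
(8) values -3 ≤ -2 ≤ 7 — holds.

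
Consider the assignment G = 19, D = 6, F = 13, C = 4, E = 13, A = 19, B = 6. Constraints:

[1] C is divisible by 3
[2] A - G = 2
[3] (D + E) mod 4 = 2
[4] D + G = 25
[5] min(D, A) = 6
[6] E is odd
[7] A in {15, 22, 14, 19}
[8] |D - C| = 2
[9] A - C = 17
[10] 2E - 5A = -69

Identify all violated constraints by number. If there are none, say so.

Violated: 1, 2, 3, 9.

[1] 4 = 3*1 + 1, so 3 does not divide 4  false
[2] A - G = 19 - 19 = 0, not 2  false
[3] D + E = 19; 19 mod 4 = 3, not 2  false
[4] D + G = 6 + 19 = 25  true
[5] min(6, 19) = 6  true
[6] E = 13 is odd  true
[7] A = 19 is in {15, 22, 14, 19}  true
[8] |6 - 4| = 2  true
[9] A - C = 19 - 4 = 15, not 17  false
[10] 2E - 5A = 2(13) - 5(19) = -69  true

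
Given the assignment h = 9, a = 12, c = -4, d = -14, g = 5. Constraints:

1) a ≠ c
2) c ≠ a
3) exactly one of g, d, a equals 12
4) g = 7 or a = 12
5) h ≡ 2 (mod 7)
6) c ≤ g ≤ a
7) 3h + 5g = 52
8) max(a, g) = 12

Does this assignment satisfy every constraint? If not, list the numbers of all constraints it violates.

1) a = 12, c = -4; distinct  yes
2) c = -4, a = 12; distinct  yes
3) g=5, d=-14, a=12; 1 of them equals 12  yes
4) g = 5 ≠ 7, but a = 12 = 12 (second disjunct)  yes
5) 9 mod 7 = 2  yes
6) values -4 ≤ 5 ≤ 12  yes
7) 3h + 5g = 3(9) + 5(5) = 52  yes
8) max(12, 5) = 12  yes

No violations.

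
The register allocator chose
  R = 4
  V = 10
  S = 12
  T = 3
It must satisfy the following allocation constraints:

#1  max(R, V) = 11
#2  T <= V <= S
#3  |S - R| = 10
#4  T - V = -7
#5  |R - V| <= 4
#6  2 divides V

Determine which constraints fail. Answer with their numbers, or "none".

#1 max(4, 10) = 10, not 11 — does not hold.
#2 values 3 <= 10 <= 12 — holds.
#3 |12 - 4| = 8, not 10 — does not hold.
#4 T - V = 3 - 10 = -7 — holds.
#5 |4 - 10| = 6; 6 > 4, exceeds bound 4 — does not hold.
#6 10 / 2 = 5, so 2 divides 10 — holds.

The assignment fails constraints 1, 3, 5.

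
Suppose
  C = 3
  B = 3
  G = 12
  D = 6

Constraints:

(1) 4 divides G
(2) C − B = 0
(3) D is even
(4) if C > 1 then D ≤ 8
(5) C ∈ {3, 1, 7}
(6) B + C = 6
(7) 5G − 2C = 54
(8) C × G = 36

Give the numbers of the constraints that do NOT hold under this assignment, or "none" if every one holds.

All constraints are satisfied.

(1) 12 / 4 = 3, so 4 divides 12 — holds.
(2) C − B = 3 − 3 = 0 — holds.
(3) D = 6 is even — holds.
(4) C = 3 > 1, so we need D ≤ 8; D = 6 ≤ 8 — holds.
(5) C = 3 is in {3, 1, 7} — holds.
(6) B + C = 3 + 3 = 6 — holds.
(7) 5G − 2C = 5(12) − 2(3) = 54 — holds.
(8) C × G = 3 × 12 = 36 — holds.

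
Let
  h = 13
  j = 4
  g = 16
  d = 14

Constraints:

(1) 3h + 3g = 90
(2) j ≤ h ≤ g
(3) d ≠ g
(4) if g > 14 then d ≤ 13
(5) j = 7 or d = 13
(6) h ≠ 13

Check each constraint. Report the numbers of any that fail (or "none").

(1) 3h + 3g = 3(13) + 3(16) = 87, not 90  ✘
(2) values 4 ≤ 13 ≤ 16  ✔
(3) d = 14, g = 16; distinct  ✔
(4) g = 16 > 14, so we need d ≤ 13; but d = 14 > 13  ✘
(5) j = 4 ≠ 7 and d = 14 ≠ 13; both disjuncts false  ✘
(6) h = 13, but 13 is required to differ  ✘

No — constraints 1, 4, 5, 6 are not satisfied.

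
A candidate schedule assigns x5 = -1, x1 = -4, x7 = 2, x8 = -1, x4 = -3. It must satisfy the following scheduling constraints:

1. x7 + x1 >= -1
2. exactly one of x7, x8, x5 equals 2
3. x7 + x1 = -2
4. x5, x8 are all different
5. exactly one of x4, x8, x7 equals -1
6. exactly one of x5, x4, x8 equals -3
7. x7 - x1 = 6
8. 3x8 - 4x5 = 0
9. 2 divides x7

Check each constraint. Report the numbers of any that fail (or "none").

1. x7 + x1 = 2 + (-4) = -2; -2 < -1, bound -1 not met — does not hold.
2. x7=2, x8=-1, x5=-1; 1 of them equals 2 — holds.
3. x7 + x1 = 2 + (-4) = -2 — holds.
4. x5 = x8 = -1, not all different — does not hold.
5. x4=-3, x8=-1, x7=2; 1 of them equals -1 — holds.
6. x5=-1, x4=-3, x8=-1; 1 of them equals -3 — holds.
7. x7 - x1 = 2 - (-4) = 6 — holds.
8. 3x8 - 4x5 = 3(-1) - 4(-1) = 1, not 0 — does not hold.
9. 2 / 2 = 1, so 2 divides 2 — holds.

No — constraints 1, 4, and 8 are not satisfied.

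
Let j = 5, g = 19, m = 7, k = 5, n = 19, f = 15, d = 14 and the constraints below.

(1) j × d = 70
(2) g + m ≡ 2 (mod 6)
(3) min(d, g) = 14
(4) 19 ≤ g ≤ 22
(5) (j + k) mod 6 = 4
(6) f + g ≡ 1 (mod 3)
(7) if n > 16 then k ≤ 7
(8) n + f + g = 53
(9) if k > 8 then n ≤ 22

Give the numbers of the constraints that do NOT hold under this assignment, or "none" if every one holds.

No violations.

(1) j × d = 5 × 14 = 70  ✔
(2) g + m = 26; 26 mod 6 = 2  ✔
(3) min(14, 19) = 14  ✔
(4) g = 19 lies in [19, 22]  ✔
(5) j + k = 10; 10 mod 6 = 4  ✔
(6) f + g = 34; 34 mod 3 = 1  ✔
(7) n = 19 > 16, so we need k ≤ 7; k = 5 ≤ 7  ✔
(8) n + f + g = 19 + 15 + 19 = 53  ✔
(9) k = 5, not > 8; antecedent false, conditional vacuously true  ✔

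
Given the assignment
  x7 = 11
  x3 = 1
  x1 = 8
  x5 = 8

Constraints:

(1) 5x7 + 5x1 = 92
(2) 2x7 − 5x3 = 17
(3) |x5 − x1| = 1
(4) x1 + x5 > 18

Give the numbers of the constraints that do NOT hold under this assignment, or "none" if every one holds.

(1) 5x7 + 5x1 = 5(11) + 5(8) = 95, not 92  false
(2) 2x7 − 5x3 = 2(11) − 5(1) = 17  true
(3) |8 − 8| = 0, not 1  false
(4) x1 + x5 = 8 + 8 = 16; 16 ≤ 18, bound 18 not met  false

Constraints 1, 3, and 4 are violated.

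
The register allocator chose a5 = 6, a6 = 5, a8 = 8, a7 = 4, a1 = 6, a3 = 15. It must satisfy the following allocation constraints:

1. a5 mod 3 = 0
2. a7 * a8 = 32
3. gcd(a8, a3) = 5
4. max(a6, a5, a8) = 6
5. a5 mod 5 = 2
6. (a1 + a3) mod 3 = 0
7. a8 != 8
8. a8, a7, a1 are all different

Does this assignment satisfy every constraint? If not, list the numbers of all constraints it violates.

1. 6 mod 3 = 0  holds
2. a7 * a8 = 4 * 8 = 32  holds
3. gcd(8, 15) = 1, not 5  fails
4. max(5, 6, 8) = 8, not 6  fails
5. 6 mod 5 = 1, not 2  fails
6. a1 + a3 = 21; 21 mod 3 = 0  holds
7. a8 = 8, but 8 is required to differ  fails
8. values 8, 4, 6 are pairwise distinct  holds

Violated: 3, 4, 5, 7.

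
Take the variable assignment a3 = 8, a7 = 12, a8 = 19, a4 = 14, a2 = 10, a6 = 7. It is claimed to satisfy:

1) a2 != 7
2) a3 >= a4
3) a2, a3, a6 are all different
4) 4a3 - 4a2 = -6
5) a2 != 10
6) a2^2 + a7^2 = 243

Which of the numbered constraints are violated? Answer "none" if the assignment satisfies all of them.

1) a2 = 10, and 10 ≠ 7 — holds.
2) a3 = 8, a4 = 14; 8 < 14 (want ≥) — does not hold.
3) values 10, 8, 7 are pairwise distinct — holds.
4) 4a3 - 4a2 = 4(8) - 4(10) = -8, not -6 — does not hold.
5) a2 = 10, but 10 is required to differ — does not hold.
6) a2^2 + a7^2 = 10^2 + 12^2 = 100 + 144 = 244, not 243 — does not hold.

Violated: 2, 4, 5, and 6.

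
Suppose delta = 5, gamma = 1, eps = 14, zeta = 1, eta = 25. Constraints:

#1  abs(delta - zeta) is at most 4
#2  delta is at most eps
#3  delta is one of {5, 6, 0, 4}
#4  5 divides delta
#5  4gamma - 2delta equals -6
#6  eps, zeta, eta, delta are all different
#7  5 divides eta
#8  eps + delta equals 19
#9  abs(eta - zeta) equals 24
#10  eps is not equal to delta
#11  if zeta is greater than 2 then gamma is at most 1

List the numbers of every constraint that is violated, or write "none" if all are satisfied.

The assignment satisfies every constraint.

#1 abs(5 - 1) = 4; 4 ≤ 4  ✔
#2 delta = 5, eps = 14; 5 ≤ 14  ✔
#3 delta = 5 is in {5, 6, 0, 4}  ✔
#4 5 / 5 = 1, so 5 divides 5  ✔
#5 4gamma - 2delta = 4(1) - 2(5) = -6  ✔
#6 values 14, 1, 25, 5 are pairwise distinct  ✔
#7 25 / 5 = 5, so 5 divides 25  ✔
#8 eps + delta = 14 + 5 = 19  ✔
#9 abs(25 - 1) = 24  ✔
#10 eps = 14, delta = 5; distinct  ✔
#11 zeta = 1, not > 2; antecedent false, conditional vacuously true  ✔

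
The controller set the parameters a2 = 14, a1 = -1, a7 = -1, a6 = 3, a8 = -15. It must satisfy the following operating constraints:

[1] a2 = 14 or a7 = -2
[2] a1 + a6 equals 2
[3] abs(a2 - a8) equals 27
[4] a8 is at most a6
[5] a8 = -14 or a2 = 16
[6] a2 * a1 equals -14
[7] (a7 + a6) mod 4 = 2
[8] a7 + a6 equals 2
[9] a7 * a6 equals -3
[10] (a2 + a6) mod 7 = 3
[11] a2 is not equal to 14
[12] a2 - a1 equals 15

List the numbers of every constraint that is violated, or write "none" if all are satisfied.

Violated: 3, 5, and 11.

[1] a2 = 14 = 14 (first disjunct)  true
[2] a1 + a6 = -1 + 3 = 2  true
[3] abs(14 - (-15)) = 29, not 27  false
[4] a8 = -15, a6 = 3; -15 ≤ 3  true
[5] a8 = -15 ≠ -14 and a2 = 14 ≠ 16; both disjuncts false  false
[6] a2 * a1 = 14 * (-1) = -14  true
[7] a7 + a6 = 2; 2 mod 4 = 2  true
[8] a7 + a6 = -1 + 3 = 2  true
[9] a7 * a6 = -1 * 3 = -3  true
[10] a2 + a6 = 17; 17 mod 7 = 3  true
[11] a2 = 14, but 14 is required to differ  false
[12] a2 - a1 = 14 - (-1) = 15  true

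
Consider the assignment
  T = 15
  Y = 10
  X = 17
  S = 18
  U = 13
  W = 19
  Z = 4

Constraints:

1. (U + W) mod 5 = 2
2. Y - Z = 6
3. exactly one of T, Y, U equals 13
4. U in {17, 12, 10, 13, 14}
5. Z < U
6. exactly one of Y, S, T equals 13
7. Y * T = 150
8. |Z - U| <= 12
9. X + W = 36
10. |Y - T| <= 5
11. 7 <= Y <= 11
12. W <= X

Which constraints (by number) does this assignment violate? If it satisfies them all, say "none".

1. U + W = 32; 32 mod 5 = 2  true
2. Y - Z = 10 - 4 = 6  true
3. T=15, Y=10, U=13; 1 of them equals 13  true
4. U = 13 is in {17, 12, 10, 13, 14}  true
5. Z = 4, U = 13; 4 < 13  true
6. Y=10, S=18, T=15; 0 of them equal 13, not exactly one  false
7. Y * T = 10 * 15 = 150  true
8. |4 - 13| = 9; 9 ≤ 12  true
9. X + W = 17 + 19 = 36  true
10. |10 - 15| = 5; 5 ≤ 5  true
11. Y = 10 lies in [7, 11]  true
12. W = 19, X = 17; 19 > 17 (want ≤)  false

Constraints 6, 12 are violated.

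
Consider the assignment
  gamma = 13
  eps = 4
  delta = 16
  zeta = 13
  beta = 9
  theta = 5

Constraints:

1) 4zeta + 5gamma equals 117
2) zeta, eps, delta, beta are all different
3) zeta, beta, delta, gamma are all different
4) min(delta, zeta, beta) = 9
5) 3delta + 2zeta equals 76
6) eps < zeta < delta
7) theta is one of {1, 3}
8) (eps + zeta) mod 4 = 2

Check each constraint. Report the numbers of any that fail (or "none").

Constraints 3, 5, 7, and 8 are violated.

1) 4zeta + 5gamma = 4(13) + 5(13) = 117  holds
2) values 13, 4, 16, 9 are pairwise distinct  holds
3) zeta = gamma = 13, not all different  fails
4) min(16, 13, 9) = 9  holds
5) 3delta + 2zeta = 3(16) + 2(13) = 74, not 76  fails
6) values 4 < 13 < 16  holds
7) theta = 5 is not in {1, 3}  fails
8) eps + zeta = 17; 17 mod 4 = 1, not 2  fails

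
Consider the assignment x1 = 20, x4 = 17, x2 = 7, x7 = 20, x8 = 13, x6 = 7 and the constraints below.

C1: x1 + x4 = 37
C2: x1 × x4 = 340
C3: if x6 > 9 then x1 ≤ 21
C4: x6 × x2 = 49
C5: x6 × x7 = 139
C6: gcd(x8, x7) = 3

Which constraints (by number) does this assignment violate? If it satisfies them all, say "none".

C1: x1 + x4 = 20 + 17 = 37 — OK.
C2: x1 × x4 = 20 × 17 = 340 — OK.
C3: x6 = 7, not > 9; antecedent false, conditional vacuously true — OK.
C4: x6 × x2 = 7 × 7 = 49 — OK.
C5: x6 × x7 = 7 × 20 = 140, not 139 — violated.
C6: gcd(13, 20) = 1, not 3 — violated.

Constraints 5 and 6 are violated.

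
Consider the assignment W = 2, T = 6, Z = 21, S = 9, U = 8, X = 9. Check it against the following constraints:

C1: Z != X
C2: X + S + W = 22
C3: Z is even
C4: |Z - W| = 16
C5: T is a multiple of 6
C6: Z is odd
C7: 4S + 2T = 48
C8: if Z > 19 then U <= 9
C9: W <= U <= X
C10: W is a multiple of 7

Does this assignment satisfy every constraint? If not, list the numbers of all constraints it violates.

C1: Z = 21, X = 9; distinct  OK
C2: X + S + W = 9 + 9 + 2 = 20, not 22  FAIL
C3: Z = 21 is odd  FAIL
C4: |21 - 2| = 19, not 16  FAIL
C5: 6 / 6 = 1, so 6 divides 6  OK
C6: Z = 21 is odd  OK
C7: 4S + 2T = 4(9) + 2(6) = 48  OK
C8: Z = 21 > 19, so we need U ≤ 9; U = 8 ≤ 9  OK
C9: values 2 <= 8 <= 9  OK
C10: 2 = 7*0 + 2, so 7 does not divide 2  FAIL

Constraints 2, 3, 4, and 10 are violated.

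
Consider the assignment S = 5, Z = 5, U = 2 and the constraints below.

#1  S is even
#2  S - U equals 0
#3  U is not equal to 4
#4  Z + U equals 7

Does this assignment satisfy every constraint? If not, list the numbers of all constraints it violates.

The assignment fails constraints 1, 2.

#1 S = 5 is odd — does not hold.
#2 S - U = 5 - 2 = 3, not 0 — does not hold.
#3 U = 2, and 2 ≠ 4 — holds.
#4 Z + U = 5 + 2 = 7 — holds.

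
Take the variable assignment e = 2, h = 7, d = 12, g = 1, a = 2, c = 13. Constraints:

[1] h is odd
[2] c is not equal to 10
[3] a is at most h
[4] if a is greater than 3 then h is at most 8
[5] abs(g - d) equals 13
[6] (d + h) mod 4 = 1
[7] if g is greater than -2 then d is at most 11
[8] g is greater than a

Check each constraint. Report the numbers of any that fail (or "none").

[1] h = 7 is odd — holds.
[2] c = 13, and 13 ≠ 10 — holds.
[3] a = 2, h = 7; 2 ≤ 7 — holds.
[4] a = 2, not > 3; antecedent false, conditional vacuously true — holds.
[5] abs(1 - 12) = 11, not 13 — does not hold.
[6] d + h = 19; 19 mod 4 = 3, not 1 — does not hold.
[7] g = 1 > -2, so we need d ≤ 11; but d = 12 > 11 — does not hold.
[8] g = 1, a = 2; 1 ≤ 2 (want >) — does not hold.

No — constraints 5, 6, 7, and 8 are not satisfied.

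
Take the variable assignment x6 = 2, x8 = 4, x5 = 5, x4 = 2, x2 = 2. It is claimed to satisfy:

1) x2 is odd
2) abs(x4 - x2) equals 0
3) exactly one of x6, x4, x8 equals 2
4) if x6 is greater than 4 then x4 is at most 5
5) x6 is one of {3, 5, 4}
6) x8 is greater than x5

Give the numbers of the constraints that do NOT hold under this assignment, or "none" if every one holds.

Constraints 1, 3, 5, and 6 do not hold.

1) x2 = 2 is even  fails
2) abs(2 - 2) = 0  holds
3) x6=2, x4=2, x8=4; 2 of them equal 2, not exactly one  fails
4) x6 = 2, not > 4; antecedent false, conditional vacuously true  holds
5) x6 = 2 is not in {3, 5, 4}  fails
6) x8 = 4, x5 = 5; 4 ≤ 5 (want >)  fails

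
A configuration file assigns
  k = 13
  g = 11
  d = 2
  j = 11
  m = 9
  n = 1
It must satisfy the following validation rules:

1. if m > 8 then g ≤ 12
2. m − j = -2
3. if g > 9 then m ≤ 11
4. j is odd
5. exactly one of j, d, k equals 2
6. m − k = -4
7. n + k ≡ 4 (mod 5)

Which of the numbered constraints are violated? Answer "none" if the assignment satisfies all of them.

None — every constraint holds.

1. m = 9 > 8, so we need g ≤ 12; g = 11 ≤ 12 — OK.
2. m − j = 9 − 11 = -2 — OK.
3. g = 11 > 9, so we need m ≤ 11; m = 9 ≤ 11 — OK.
4. j = 11 is odd — OK.
5. j=11, d=2, k=13; 1 of them equals 2 — OK.
6. m − k = 9 − 13 = -4 — OK.
7. n + k = 14; 14 mod 5 = 4 — OK.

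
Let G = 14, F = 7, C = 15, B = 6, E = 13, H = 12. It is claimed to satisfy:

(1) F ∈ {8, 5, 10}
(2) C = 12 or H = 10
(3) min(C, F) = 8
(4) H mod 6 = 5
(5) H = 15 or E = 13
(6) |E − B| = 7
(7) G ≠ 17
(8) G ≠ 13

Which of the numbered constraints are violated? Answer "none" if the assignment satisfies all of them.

Violated: 1, 2, 3, 4.

(1) F = 7 is not in {8, 5, 10} — violated.
(2) C = 15 ≠ 12 and H = 12 ≠ 10; both disjuncts false — violated.
(3) min(15, 7) = 7, not 8 — violated.
(4) 12 mod 6 = 0, not 5 — violated.
(5) H = 12 ≠ 15, but E = 13 = 13 (second disjunct) — satisfied.
(6) |13 − 6| = 7 — satisfied.
(7) G = 14, and 14 ≠ 17 — satisfied.
(8) G = 14, and 14 ≠ 13 — satisfied.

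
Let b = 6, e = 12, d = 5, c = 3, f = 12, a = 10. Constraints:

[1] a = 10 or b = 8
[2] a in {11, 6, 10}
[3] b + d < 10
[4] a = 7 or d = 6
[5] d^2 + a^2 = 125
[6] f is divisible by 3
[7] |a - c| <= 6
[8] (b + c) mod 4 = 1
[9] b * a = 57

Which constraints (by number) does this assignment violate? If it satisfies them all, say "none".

[1] a = 10 = 10 (first disjunct)  ✔
[2] a = 10 is in {11, 6, 10}  ✔
[3] b + d = 6 + 5 = 11; 11 ≥ 10, bound 10 not met  ✘
[4] a = 10 ≠ 7 and d = 5 ≠ 6; both disjuncts false  ✘
[5] d^2 + a^2 = 5^2 + 10^2 = 25 + 100 = 125  ✔
[6] 12 / 3 = 4, so 3 divides 12  ✔
[7] |10 - 3| = 7; 7 > 6, exceeds bound 6  ✘
[8] b + c = 9; 9 mod 4 = 1  ✔
[9] b * a = 6 * 10 = 60, not 57  ✘

Constraints 3, 4, 7, 9 are violated.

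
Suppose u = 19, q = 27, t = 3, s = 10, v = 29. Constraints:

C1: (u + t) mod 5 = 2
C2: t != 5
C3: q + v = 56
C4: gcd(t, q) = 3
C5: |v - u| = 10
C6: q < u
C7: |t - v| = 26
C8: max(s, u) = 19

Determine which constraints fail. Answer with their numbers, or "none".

Constraint 6 is violated.

C1: u + t = 22; 22 mod 5 = 2 — holds.
C2: t = 3, and 3 ≠ 5 — holds.
C3: q + v = 27 + 29 = 56 — holds.
C4: gcd(3, 27) = 3 — holds.
C5: |29 - 19| = 10 — holds.
C6: q = 27, u = 19; 27 ≥ 19 (want <) — fails.
C7: |3 - 29| = 26 — holds.
C8: max(10, 19) = 19 — holds.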